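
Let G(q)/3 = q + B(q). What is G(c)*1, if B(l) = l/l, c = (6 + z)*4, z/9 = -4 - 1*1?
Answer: -465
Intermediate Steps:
z = -45 (z = 9*(-4 - 1*1) = 9*(-4 - 1) = 9*(-5) = -45)
c = -156 (c = (6 - 45)*4 = -39*4 = -156)
B(l) = 1
G(q) = 3 + 3*q (G(q) = 3*(q + 1) = 3*(1 + q) = 3 + 3*q)
G(c)*1 = (3 + 3*(-156))*1 = (3 - 468)*1 = -465*1 = -465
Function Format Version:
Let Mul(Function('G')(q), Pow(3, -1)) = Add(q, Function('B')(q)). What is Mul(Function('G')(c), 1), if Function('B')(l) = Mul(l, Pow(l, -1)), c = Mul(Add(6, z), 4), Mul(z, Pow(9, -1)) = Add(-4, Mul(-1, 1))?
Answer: -465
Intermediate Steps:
z = -45 (z = Mul(9, Add(-4, Mul(-1, 1))) = Mul(9, Add(-4, -1)) = Mul(9, -5) = -45)
c = -156 (c = Mul(Add(6, -45), 4) = Mul(-39, 4) = -156)
Function('B')(l) = 1
Function('G')(q) = Add(3, Mul(3, q)) (Function('G')(q) = Mul(3, Add(q, 1)) = Mul(3, Add(1, q)) = Add(3, Mul(3, q)))
Mul(Function('G')(c), 1) = Mul(Add(3, Mul(3, -156)), 1) = Mul(Add(3, -468), 1) = Mul(-465, 1) = -465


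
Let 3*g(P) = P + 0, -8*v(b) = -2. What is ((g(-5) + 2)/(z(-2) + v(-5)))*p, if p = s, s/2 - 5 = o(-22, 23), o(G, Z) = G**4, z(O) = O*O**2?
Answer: -624696/31 ≈ -20151.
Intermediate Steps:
v(b) = 1/4 (v(b) = -1/8*(-2) = 1/4)
g(P) = P/3 (g(P) = (P + 0)/3 = P/3)
z(O) = O**3
s = 468522 (s = 10 + 2*(-22)**4 = 10 + 2*234256 = 10 + 468512 = 468522)
p = 468522
((g(-5) + 2)/(z(-2) + v(-5)))*p = (((1/3)*(-5) + 2)/((-2)**3 + 1/4))*468522 = ((-5/3 + 2)/(-8 + 1/4))*468522 = (1/(3*(-31/4)))*468522 = ((1/3)*(-4/31))*468522 = -4/93*468522 = -624696/31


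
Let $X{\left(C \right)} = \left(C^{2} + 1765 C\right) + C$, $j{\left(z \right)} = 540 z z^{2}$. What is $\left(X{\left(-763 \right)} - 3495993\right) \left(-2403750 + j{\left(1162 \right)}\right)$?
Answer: $-3610365640671356340$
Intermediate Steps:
$j{\left(z \right)} = 540 z^{3}$
$X{\left(C \right)} = C^{2} + 1766 C$
$\left(X{\left(-763 \right)} - 3495993\right) \left(-2403750 + j{\left(1162 \right)}\right) = \left(- 763 \left(1766 - 763\right) - 3495993\right) \left(-2403750 + 540 \cdot 1162^{3}\right) = \left(\left(-763\right) 1003 - 3495993\right) \left(-2403750 + 540 \cdot 1568983528\right) = \left(-765289 - 3495993\right) \left(-2403750 + 847251105120\right) = \left(-4261282\right) 847248701370 = -3610365640671356340$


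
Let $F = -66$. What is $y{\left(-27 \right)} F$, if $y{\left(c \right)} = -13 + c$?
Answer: $2640$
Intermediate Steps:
$y{\left(-27 \right)} F = \left(-13 - 27\right) \left(-66\right) = \left(-40\right) \left(-66\right) = 2640$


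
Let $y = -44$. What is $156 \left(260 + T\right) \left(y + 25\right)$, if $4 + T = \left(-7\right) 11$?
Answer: $-530556$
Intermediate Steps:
$T = -81$ ($T = -4 - 77 = -81$)
$156 \left(260 + T\right) \left(y + 25\right) = 156 \left(260 - 81\right) \left(-44 + 25\right) = 156 \cdot 179 \left(-19\right) = 156 \left(-3401\right) = -530556$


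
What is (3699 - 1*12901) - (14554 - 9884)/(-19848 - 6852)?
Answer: -24568873/2670 ≈ -9201.8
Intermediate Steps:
(3699 - 1*12901) - (14554 - 9884)/(-19848 - 6852) = (3699 - 12901) - 4670/(-26700) = -9202 - 4670*(-1)/26700 = -9202 - 1*(-467/2670) = -9202 + 467/2670 = -24568873/2670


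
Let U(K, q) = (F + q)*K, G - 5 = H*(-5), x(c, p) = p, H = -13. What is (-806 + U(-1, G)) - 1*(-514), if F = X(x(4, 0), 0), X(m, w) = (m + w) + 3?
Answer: -365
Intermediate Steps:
X(m, w) = 3 + m + w
F = 3 (F = 3 + 0 + 0 = 3)
G = 70 (G = 5 - 13*(-5) = 5 + 65 = 70)
U(K, q) = K*(3 + q) (U(K, q) = (3 + q)*K = K*(3 + q))
(-806 + U(-1, G)) - 1*(-514) = (-806 - (3 + 70)) - 1*(-514) = (-806 - 1*73) + 514 = (-806 - 73) + 514 = -879 + 514 = -365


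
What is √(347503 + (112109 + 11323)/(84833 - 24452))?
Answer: 5*√5630917928847/20127 ≈ 589.50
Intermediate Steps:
√(347503 + (112109 + 11323)/(84833 - 24452)) = √(347503 + 123432/60381) = √(347503 + 123432*(1/60381)) = √(347503 + 41144/20127) = √(6994234025/20127) = 5*√5630917928847/20127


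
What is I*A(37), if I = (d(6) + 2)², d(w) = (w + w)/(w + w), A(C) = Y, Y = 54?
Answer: 486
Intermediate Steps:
A(C) = 54
d(w) = 1 (d(w) = (2*w)/((2*w)) = (2*w)*(1/(2*w)) = 1)
I = 9 (I = (1 + 2)² = 3² = 9)
I*A(37) = 9*54 = 486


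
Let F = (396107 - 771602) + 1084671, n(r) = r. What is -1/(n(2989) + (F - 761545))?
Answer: 1/49380 ≈ 2.0251e-5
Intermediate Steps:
F = 709176 (F = -375495 + 1084671 = 709176)
-1/(n(2989) + (F - 761545)) = -1/(2989 + (709176 - 761545)) = -1/(2989 - 52369) = -1/(-49380) = -1*(-1/49380) = 1/49380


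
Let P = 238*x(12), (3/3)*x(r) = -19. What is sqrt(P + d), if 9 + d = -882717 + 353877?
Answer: I*sqrt(533371) ≈ 730.32*I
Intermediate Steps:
x(r) = -19
d = -528849 (d = -9 + (-882717 + 353877) = -9 - 528840 = -528849)
P = -4522 (P = 238*(-19) = -4522)
sqrt(P + d) = sqrt(-4522 - 528849) = sqrt(-533371) = I*sqrt(533371)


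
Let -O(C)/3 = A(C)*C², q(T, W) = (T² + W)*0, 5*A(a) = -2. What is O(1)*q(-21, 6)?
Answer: 0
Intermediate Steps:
A(a) = -⅖ (A(a) = (⅕)*(-2) = -⅖)
q(T, W) = 0 (q(T, W) = (W + T²)*0 = 0)
O(C) = 6*C²/5 (O(C) = -(-6)*C²/5 = 6*C²/5)
O(1)*q(-21, 6) = ((6/5)*1²)*0 = ((6/5)*1)*0 = (6/5)*0 = 0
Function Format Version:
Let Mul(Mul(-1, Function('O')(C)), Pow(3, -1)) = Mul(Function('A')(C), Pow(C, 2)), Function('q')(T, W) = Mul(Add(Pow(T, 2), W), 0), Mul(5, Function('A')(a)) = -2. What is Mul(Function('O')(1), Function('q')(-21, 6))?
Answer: 0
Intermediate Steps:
Function('A')(a) = Rational(-2, 5) (Function('A')(a) = Mul(Rational(1, 5), -2) = Rational(-2, 5))
Function('q')(T, W) = 0 (Function('q')(T, W) = Mul(Add(W, Pow(T, 2)), 0) = 0)
Function('O')(C) = Mul(Rational(6, 5), Pow(C, 2)) (Function('O')(C) = Mul(-3, Mul(Rational(-2, 5), Pow(C, 2))) = Mul(Rational(6, 5), Pow(C, 2)))
Mul(Function('O')(1), Function('q')(-21, 6)) = Mul(Mul(Rational(6, 5), Pow(1, 2)), 0) = Mul(Mul(Rational(6, 5), 1), 0) = Mul(Rational(6, 5), 0) = 0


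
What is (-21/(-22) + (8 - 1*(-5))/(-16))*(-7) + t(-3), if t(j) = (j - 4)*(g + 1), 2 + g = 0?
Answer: 1057/176 ≈ 6.0057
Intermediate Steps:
g = -2 (g = -2 + 0 = -2)
t(j) = 4 - j (t(j) = (j - 4)*(-2 + 1) = (-4 + j)*(-1) = 4 - j)
(-21/(-22) + (8 - 1*(-5))/(-16))*(-7) + t(-3) = (-21/(-22) + (8 - 1*(-5))/(-16))*(-7) + (4 - 1*(-3)) = (-21*(-1/22) + (8 + 5)*(-1/16))*(-7) + (4 + 3) = (21/22 + 13*(-1/16))*(-7) + 7 = (21/22 - 13/16)*(-7) + 7 = (25/176)*(-7) + 7 = -175/176 + 7 = 1057/176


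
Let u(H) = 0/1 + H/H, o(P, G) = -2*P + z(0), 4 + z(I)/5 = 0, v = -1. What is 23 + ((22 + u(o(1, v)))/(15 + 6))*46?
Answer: 1541/21 ≈ 73.381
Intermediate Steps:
z(I) = -20 (z(I) = -20 + 5*0 = -20 + 0 = -20)
o(P, G) = -20 - 2*P (o(P, G) = -2*P - 20 = -20 - 2*P)
u(H) = 1 (u(H) = 0*1 + 1 = 0 + 1 = 1)
23 + ((22 + u(o(1, v)))/(15 + 6))*46 = 23 + ((22 + 1)/(15 + 6))*46 = 23 + (23/21)*46 = 23 + 1058/21 = 1541/21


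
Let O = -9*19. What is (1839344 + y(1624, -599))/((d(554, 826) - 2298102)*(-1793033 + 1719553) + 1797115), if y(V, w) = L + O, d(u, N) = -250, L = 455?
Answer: 1839628/168884702075 ≈ 1.0893e-5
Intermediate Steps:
O = -171
y(V, w) = 284 (y(V, w) = 455 - 171 = 284)
(1839344 + y(1624, -599))/((d(554, 826) - 2298102)*(-1793033 + 1719553) + 1797115) = (1839344 + 284)/((-250 - 2298102)*(-1793033 + 1719553) + 1797115) = 1839628/(-2298352*(-73480) + 1797115) = 1839628/(168882904960 + 1797115) = 1839628/168884702075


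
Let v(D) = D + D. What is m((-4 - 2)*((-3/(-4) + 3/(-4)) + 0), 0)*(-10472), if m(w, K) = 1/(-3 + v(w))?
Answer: 10472/3 ≈ 3490.7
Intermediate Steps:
v(D) = 2*D
m(w, K) = 1/(-3 + 2*w)
m((-4 - 2)*((-3/(-4) + 3/(-4)) + 0), 0)*(-10472) = -10472/(-3 + 2*((-4 - 2)*((-3/(-4) + 3/(-4)) + 0))) = -10472/(-3 + 2*(-6*((-3*(-¼) + 3*(-¼)) + 0))) = -10472/(-3 + 2*(-6*((¾ - ¾) + 0))) = -10472/(-3 + 2*(-6*(0 + 0))) = -10472/(-3 + 2*(-6*0)) = -10472/(-3 + 2*0) = -10472/(-3 + 0) = -10472/(-3) = -⅓*(-10472) = 10472/3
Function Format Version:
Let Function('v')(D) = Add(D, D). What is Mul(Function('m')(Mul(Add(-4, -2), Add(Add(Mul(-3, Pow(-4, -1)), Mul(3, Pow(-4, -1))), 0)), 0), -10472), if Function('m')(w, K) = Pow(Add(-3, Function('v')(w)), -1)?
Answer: Rational(10472, 3) ≈ 3490.7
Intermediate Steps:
Function('v')(D) = Mul(2, D)
Function('m')(w, K) = Pow(Add(-3, Mul(2, w)), -1)
Mul(Function('m')(Mul(Add(-4, -2), Add(Add(Mul(-3, Pow(-4, -1)), Mul(3, Pow(-4, -1))), 0)), 0), -10472) = Mul(Pow(Add(-3, Mul(2, Mul(Add(-4, -2), Add(Add(Mul(-3, Pow(-4, -1)), Mul(3, Pow(-4, -1))), 0)))), -1), -10472) = Mul(Pow(Add(-3, Mul(2, Mul(-6, Add(Add(Mul(-3, Rational(-1, 4)), Mul(3, Rational(-1, 4))), 0)))), -1), -10472) = Mul(Pow(Add(-3, Mul(2, Mul(-6, Add(Add(Rational(3, 4), Rational(-3, 4)), 0)))), -1), -10472) = Mul(Pow(Add(-3, Mul(2, Mul(-6, Add(0, 0)))), -1), -10472) = Mul(Pow(Add(-3, Mul(2, Mul(-6, 0))), -1), -10472) = Mul(Pow(Add(-3, Mul(2, 0)), -1), -10472) = Mul(Pow(Add(-3, 0), -1), -10472) = Mul(Pow(-3, -1), -10472) = Mul(Rational(-1, 3), -10472) = Rational(10472, 3)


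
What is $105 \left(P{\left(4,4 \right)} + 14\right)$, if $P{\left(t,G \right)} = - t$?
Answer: $1050$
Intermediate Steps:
$105 \left(P{\left(4,4 \right)} + 14\right) = 105 \left(\left(-1\right) 4 + 14\right) = 105 \left(-4 + 14\right) = 105 \cdot 10 = 1050$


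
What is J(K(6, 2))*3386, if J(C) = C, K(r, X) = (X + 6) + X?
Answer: 33860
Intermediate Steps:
K(r, X) = 6 + 2*X (K(r, X) = (6 + X) + X = 6 + 2*X)
J(K(6, 2))*3386 = (6 + 2*2)*3386 = (6 + 4)*3386 = 10*3386 = 33860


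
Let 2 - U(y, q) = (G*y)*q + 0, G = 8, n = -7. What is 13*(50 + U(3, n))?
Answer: 2860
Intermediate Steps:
U(y, q) = 2 - 8*q*y (U(y, q) = 2 - ((8*y)*q + 0) = 2 - (8*q*y + 0) = 2 - 8*q*y)
13*(50 + U(3, n)) = 13*(50 + (2 - 8*(-7)*3)) = 13*(50 + (2 + 168)) = 13*(50 + 170) = 13*220 = 2860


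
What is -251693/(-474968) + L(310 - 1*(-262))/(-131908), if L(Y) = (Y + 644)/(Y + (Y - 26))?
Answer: 356897889151/673509848648 ≈ 0.52991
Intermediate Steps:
L(Y) = (644 + Y)/(-26 + 2*Y) (L(Y) = (644 + Y)/(Y + (-26 + Y)) = (644 + Y)/(-26 + 2*Y))
-251693/(-474968) + L(310 - 1*(-262))/(-131908) = -251693/(-474968) + ((644 + (310 - 1*(-262)))/(2*(-13 + (310 - 1*(-262)))))/(-131908) = -251693*(-1/474968) + ((644 + (310 + 262))/(2*(-13 + (310 + 262))))*(-1/131908) = 19361/36536 + ((644 + 572)/(2*(-13 + 572)))*(-1/131908) = 19361/36536 + ((½)*1216/559)*(-1/131908) = 19361/36536 + ((½)*(1/559)*1216)*(-1/131908) = 19361/36536 + (608/559)*(-1/131908) = 19361/36536 - 152/18434143 = 356897889151/673509848648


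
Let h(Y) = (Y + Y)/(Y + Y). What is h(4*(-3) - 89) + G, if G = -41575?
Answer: -41574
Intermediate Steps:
h(Y) = 1 (h(Y) = (2*Y)/((2*Y)) = (2*Y)*(1/(2*Y)) = 1)
h(4*(-3) - 89) + G = 1 - 41575 = -41574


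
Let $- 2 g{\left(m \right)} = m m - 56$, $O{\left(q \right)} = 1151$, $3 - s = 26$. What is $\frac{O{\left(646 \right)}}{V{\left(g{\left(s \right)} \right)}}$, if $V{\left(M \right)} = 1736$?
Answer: $\frac{1151}{1736} \approx 0.66302$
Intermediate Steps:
$s = -23$ ($s = 3 - 26 = -23$)
$g{\left(m \right)} = 28 - \frac{m^{2}}{2}$ ($g{\left(m \right)} = - \frac{m m - 56}{2} = - \frac{m^{2} - 56}{2} = - \frac{-56 + m^{2}}{2} = 28 - \frac{m^{2}}{2}$)
$\frac{O{\left(646 \right)}}{V{\left(g{\left(s \right)} \right)}} = \frac{1151}{1736}$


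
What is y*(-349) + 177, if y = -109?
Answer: 38218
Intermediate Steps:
y*(-349) + 177 = -109*(-349) + 177 = 38041 + 177 = 38218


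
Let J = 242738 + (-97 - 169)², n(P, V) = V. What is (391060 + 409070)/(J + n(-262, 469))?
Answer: 800130/313963 ≈ 2.5485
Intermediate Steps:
J = 313494 (J = 242738 + (-266)² = 242738 + 70756 = 313494)
(391060 + 409070)/(J + n(-262, 469)) = (391060 + 409070)/(313494 + 469) = 800130/313963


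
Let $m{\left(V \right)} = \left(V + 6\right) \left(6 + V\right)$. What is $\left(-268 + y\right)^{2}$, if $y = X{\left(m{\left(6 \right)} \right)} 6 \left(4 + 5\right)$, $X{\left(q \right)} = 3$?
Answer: $11236$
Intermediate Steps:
$m{\left(V \right)} = \left(6 + V\right)^{2}$ ($m{\left(V \right)} = \left(6 + V\right) \left(6 + V\right) = \left(6 + V\right)^{2}$)
$y = 162$ ($y = 3 \cdot 6 \left(4 + 5\right) = 3 \cdot 6 \cdot 9 = 3 \cdot 54 = 162$)
$\left(-268 + y\right)^{2} = \left(-268 + 162\right)^{2} = \left(-106\right)^{2} = 11236$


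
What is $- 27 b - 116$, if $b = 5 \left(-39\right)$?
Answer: $5149$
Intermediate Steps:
$b = -195$
$- 27 b - 116 = \left(-27\right) \left(-195\right) - 116 = 5265 - 116 = 5149$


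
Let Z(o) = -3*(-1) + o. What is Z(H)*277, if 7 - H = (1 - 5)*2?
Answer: 4986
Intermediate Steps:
H = 15 (H = 7 - (1 - 5)*2 = 7 - (-4)*2 = 7 - 1*(-8) = 7 + 8 = 15)
Z(o) = 3 + o
Z(H)*277 = (3 + 15)*277 = 18*277 = 4986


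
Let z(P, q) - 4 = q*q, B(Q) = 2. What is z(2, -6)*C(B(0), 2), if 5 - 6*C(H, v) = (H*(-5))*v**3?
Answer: 1700/3 ≈ 566.67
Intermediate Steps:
C(H, v) = 5/6 + 5*H*v**3/6 (C(H, v) = 5/6 - H*(-5)*v**3/6 = 5/6 - (-5*H)*v**3/6 = 5/6 - (-5)*H*v**3/6 = 5/6 + 5*H*v**3/6)
z(P, q) = 4 + q**2 (z(P, q) = 4 + q*q = 4 + q**2)
z(2, -6)*C(B(0), 2) = (4 + (-6)**2)*(5/6 + (5/6)*2*2**3) = (4 + 36)*(5/6 + (5/6)*2*8) = 40*(5/6 + 40/3) = 40*(85/6) = 1700/3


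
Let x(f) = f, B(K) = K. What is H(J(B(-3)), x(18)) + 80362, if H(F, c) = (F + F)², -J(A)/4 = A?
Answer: 80938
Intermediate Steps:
J(A) = -4*A
H(F, c) = 4*F² (H(F, c) = (2*F)² = 4*F²)
H(J(B(-3)), x(18)) + 80362 = 4*(-4*(-3))² + 80362 = 4*12² + 80362 = 4*144 + 80362 = 576 + 80362 = 80938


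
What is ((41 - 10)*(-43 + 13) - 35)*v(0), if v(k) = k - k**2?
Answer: 0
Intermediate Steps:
((41 - 10)*(-43 + 13) - 35)*v(0) = ((41 - 10)*(-43 + 13) - 35)*(0*(1 - 1*0)) = (31*(-30) - 35)*(0*(1 + 0)) = (-930 - 35)*(0*1) = -965*0 = 0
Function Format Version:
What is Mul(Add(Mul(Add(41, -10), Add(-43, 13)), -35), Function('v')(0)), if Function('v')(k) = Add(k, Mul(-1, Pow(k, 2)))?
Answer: 0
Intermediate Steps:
Mul(Add(Mul(Add(41, -10), Add(-43, 13)), -35), Function('v')(0)) = Mul(Add(Mul(Add(41, -10), Add(-43, 13)), -35), Mul(0, Add(1, Mul(-1, 0)))) = Mul(Add(Mul(31, -30), -35), Mul(0, Add(1, 0))) = Mul(Add(-930, -35), Mul(0, 1)) = Mul(-965, 0) = 0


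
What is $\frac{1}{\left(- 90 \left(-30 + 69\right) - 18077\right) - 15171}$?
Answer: $- \frac{1}{36758} \approx -2.7205 \cdot 10^{-5}$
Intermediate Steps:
$\frac{1}{\left(- 90 \left(-30 + 69\right) - 18077\right) - 15171} = \frac{1}{\left(\left(-90\right) 39 - 18077\right) - 15171} = \frac{1}{\left(-3510 - 18077\right) - 15171} = \frac{1}{-21587 - 15171} = \frac{1}{-36758} = - \frac{1}{36758}$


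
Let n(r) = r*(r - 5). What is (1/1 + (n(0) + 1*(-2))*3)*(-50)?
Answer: 250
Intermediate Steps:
n(r) = r*(-5 + r)
(1/1 + (n(0) + 1*(-2))*3)*(-50) = (1/1 + (0*(-5 + 0) + 1*(-2))*3)*(-50) = (1 + (0*(-5) - 2)*3)*(-50) = (1 + (0 - 2)*3)*(-50) = (1 - 2*3)*(-50) = (1 - 6)*(-50) = -5*(-50) = 250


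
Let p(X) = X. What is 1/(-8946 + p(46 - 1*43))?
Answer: -1/8943 ≈ -0.00011182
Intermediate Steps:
1/(-8946 + p(46 - 1*43)) = 1/(-8946 + (46 - 1*43)) = 1/(-8946 + (46 - 43)) = 1/(-8946 + 3) = 1/(-8943) = -1/8943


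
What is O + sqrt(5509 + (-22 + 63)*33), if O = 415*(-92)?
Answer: -38180 + sqrt(6862) ≈ -38097.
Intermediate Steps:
O = -38180
O + sqrt(5509 + (-22 + 63)*33) = -38180 + sqrt(5509 + (-22 + 63)*33) = -38180 + sqrt(5509 + 41*33) = -38180 + sqrt(5509 + 1353) = -38180 + sqrt(6862)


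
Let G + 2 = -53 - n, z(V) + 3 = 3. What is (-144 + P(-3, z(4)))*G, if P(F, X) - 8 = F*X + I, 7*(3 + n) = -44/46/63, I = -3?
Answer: 73310546/10143 ≈ 7227.7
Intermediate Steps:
z(V) = 0 (z(V) = -3 + 3 = 0)
n = -30451/10143 (n = -3 + (-44/46/63)/7 = -3 + (-44*1/46*(1/63))/7 = -3 + (-22/23*1/63)/7 = -3 + (⅐)*(-22/1449) = -3 - 22/10143 = -30451/10143 ≈ -3.0022)
P(F, X) = 5 + F*X (P(F, X) = 8 + (F*X - 3) = 8 + (-3 + F*X) = 5 + F*X)
G = -527414/10143 (G = -2 + (-53 - 1*(-30451/10143)) = -2 + (-53 + 30451/10143) = -2 - 507128/10143 = -527414/10143 ≈ -51.998)
(-144 + P(-3, z(4)))*G = (-144 + (5 - 3*0))*(-527414/10143) = (-144 + (5 + 0))*(-527414/10143) = (-144 + 5)*(-527414/10143) = -139*(-527414/10143) = 73310546/10143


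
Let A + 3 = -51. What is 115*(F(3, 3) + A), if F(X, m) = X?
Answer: -5865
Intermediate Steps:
A = -54 (A = -3 - 51 = -54)
115*(F(3, 3) + A) = 115*(3 - 54) = 115*(-51) = -5865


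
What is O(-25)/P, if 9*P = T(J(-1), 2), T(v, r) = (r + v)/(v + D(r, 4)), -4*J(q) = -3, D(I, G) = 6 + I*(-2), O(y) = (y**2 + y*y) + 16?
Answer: 11394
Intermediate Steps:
O(y) = 16 + 2*y**2 (O(y) = (y**2 + y**2) + 16 = 2*y**2 + 16 = 16 + 2*y**2)
D(I, G) = 6 - 2*I
J(q) = 3/4 (J(q) = -1/4*(-3) = 3/4)
T(v, r) = (r + v)/(6 + v - 2*r) (T(v, r) = (r + v)/(v + (6 - 2*r)) = (r + v)/(6 + v - 2*r))
P = 1/9 (P = ((2 + 3/4)/(6 + 3/4 - 2*2))/9 = ((11/4)/(6 + 3/4 - 4))/9 = ((11/4)/(11/4))/9 = ((4/11)*(11/4))/9 = (1/9)*1 = 1/9 ≈ 0.11111)
O(-25)/P = (16 + 2*(-25)**2)/(1/9) = (16 + 2*625)*9 = (16 + 1250)*9 = 1266*9 = 11394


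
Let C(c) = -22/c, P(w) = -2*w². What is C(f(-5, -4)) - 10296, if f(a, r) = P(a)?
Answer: -257389/25 ≈ -10296.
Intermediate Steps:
f(a, r) = -2*a²
C(f(-5, -4)) - 10296 = -22/((-2*(-5)²)) - 10296 = -22/((-2*25)) - 10296 = -22/(-50) - 10296 = -22*(-1/50) - 10296 = 11/25 - 10296 = -257389/25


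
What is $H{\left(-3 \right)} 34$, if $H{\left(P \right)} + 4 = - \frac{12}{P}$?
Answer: $0$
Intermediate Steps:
$H{\left(P \right)} = -4 - \frac{12}{P}$
$H{\left(-3 \right)} 34 = \left(-4 - \frac{12}{-3}\right) 34 = \left(-4 - -4\right) 34 = \left(-4 + 4\right) 34 = 0 \cdot 34 = 0$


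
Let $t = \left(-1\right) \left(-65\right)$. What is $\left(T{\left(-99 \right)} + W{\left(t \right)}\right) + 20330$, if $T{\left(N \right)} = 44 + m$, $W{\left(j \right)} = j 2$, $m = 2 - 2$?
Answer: $20504$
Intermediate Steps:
$t = 65$
$m = 0$ ($m = 2 - 2 = 0$)
$W{\left(j \right)} = 2 j$
$T{\left(N \right)} = 44$ ($T{\left(N \right)} = 44 + 0 = 44$)
$\left(T{\left(-99 \right)} + W{\left(t \right)}\right) + 20330 = \left(44 + 2 \cdot 65\right) + 20330 = \left(44 + 130\right) + 20330 = 174 + 20330 = 20504$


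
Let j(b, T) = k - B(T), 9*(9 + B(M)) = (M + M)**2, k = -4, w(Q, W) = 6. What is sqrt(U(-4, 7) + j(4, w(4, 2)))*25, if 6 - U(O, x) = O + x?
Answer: 50*I*sqrt(2) ≈ 70.711*I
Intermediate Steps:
U(O, x) = 6 - O - x (U(O, x) = 6 - (O + x) = 6 + (-O - x) = 6 - O - x)
B(M) = -9 + 4*M**2/9 (B(M) = -9 + (M + M)**2/9 = -9 + (2*M)**2/9 = -9 + (4*M**2)/9 = -9 + 4*M**2/9)
j(b, T) = 5 - 4*T**2/9 (j(b, T) = -4 - (-9 + 4*T**2/9) = -4 + (9 - 4*T**2/9) = 5 - 4*T**2/9)
sqrt(U(-4, 7) + j(4, w(4, 2)))*25 = sqrt((6 - 1*(-4) - 1*7) + (5 - 4/9*6**2))*25 = sqrt((6 + 4 - 7) + (5 - 4/9*36))*25 = sqrt(3 + (5 - 16))*25 = sqrt(3 - 11)*25 = sqrt(-8)*25 = (2*I*sqrt(2))*25 = 50*I*sqrt(2)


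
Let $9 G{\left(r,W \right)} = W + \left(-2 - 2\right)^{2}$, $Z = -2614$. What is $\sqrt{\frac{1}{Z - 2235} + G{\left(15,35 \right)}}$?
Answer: $\frac{\sqrt{1199109210}}{14547} \approx 2.3804$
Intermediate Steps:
$G{\left(r,W \right)} = \frac{16}{9} + \frac{W}{9}$ ($G{\left(r,W \right)} = \frac{W + \left(-2 - 2\right)^{2}}{9} = \frac{W + \left(-4\right)^{2}}{9} = \frac{W + 16}{9} = \frac{16 + W}{9} = \frac{16}{9} + \frac{W}{9}$)
$\sqrt{\frac{1}{Z - 2235} + G{\left(15,35 \right)}} = \sqrt{\frac{1}{-2614 - 2235} + \left(\frac{16}{9} + \frac{1}{9} \cdot 35\right)} = \sqrt{\frac{1}{-4849} + \left(\frac{16}{9} + \frac{35}{9}\right)} = \sqrt{- \frac{1}{4849} + \frac{17}{3}} = \sqrt{\frac{82430}{14547}} = \frac{\sqrt{1199109210}}{14547}$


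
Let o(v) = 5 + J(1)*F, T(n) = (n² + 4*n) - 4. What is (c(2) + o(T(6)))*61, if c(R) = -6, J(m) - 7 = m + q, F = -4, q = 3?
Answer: -2745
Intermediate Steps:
J(m) = 10 + m (J(m) = 7 + (m + 3) = 7 + (3 + m) = 10 + m)
T(n) = -4 + n² + 4*n
o(v) = -39 (o(v) = 5 + (10 + 1)*(-4) = 5 + 11*(-4) = 5 - 44 = -39)
(c(2) + o(T(6)))*61 = (-6 - 39)*61 = -45*61 = -2745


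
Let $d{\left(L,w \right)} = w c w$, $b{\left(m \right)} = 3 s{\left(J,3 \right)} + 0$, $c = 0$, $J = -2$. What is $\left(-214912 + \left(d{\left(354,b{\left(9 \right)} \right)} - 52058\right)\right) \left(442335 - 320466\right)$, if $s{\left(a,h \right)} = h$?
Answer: $-32535366930$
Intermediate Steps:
$b{\left(m \right)} = 9$ ($b{\left(m \right)} = 3 \cdot 3 + 0 = 9 + 0 = 9$)
$d{\left(L,w \right)} = 0$ ($d{\left(L,w \right)} = w 0 w = 0 w = 0$)
$\left(-214912 + \left(d{\left(354,b{\left(9 \right)} \right)} - 52058\right)\right) \left(442335 - 320466\right) = \left(-214912 + \left(0 - 52058\right)\right) \left(442335 - 320466\right) = \left(-214912 + \left(0 - 52058\right)\right) 121869 = \left(-214912 - 52058\right) 121869 = \left(-266970\right) 121869 = -32535366930$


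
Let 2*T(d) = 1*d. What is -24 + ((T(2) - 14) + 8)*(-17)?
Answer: 61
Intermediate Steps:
T(d) = d/2 (T(d) = (1*d)/2 = d/2)
-24 + ((T(2) - 14) + 8)*(-17) = -24 + (((½)*2 - 14) + 8)*(-17) = -24 + ((1 - 14) + 8)*(-17) = -24 + (-13 + 8)*(-17) = -24 - 5*(-17) = -24 + 85 = 61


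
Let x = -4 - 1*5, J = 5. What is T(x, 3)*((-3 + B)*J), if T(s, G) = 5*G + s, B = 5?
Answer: 60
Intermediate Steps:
x = -9 (x = -4 - 5 = -9)
T(s, G) = s + 5*G
T(x, 3)*((-3 + B)*J) = (-9 + 5*3)*((-3 + 5)*5) = (-9 + 15)*(2*5) = 6*10 = 60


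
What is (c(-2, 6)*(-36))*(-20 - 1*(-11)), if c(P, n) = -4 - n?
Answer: -3240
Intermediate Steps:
(c(-2, 6)*(-36))*(-20 - 1*(-11)) = ((-4 - 1*6)*(-36))*(-20 - 1*(-11)) = ((-4 - 6)*(-36))*(-20 + 11) = -10*(-36)*(-9) = 360*(-9) = -3240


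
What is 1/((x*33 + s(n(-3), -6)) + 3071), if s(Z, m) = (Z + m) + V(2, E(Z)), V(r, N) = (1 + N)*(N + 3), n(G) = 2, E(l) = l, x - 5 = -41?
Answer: 1/1894 ≈ 0.00052798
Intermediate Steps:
x = -36 (x = 5 - 41 = -36)
V(r, N) = (1 + N)*(3 + N)
s(Z, m) = 3 + m + Z**2 + 5*Z (s(Z, m) = (Z + m) + (3 + Z**2 + 4*Z) = 3 + m + Z**2 + 5*Z)
1/((x*33 + s(n(-3), -6)) + 3071) = 1/((-36*33 + (3 - 6 + 2**2 + 5*2)) + 3071) = 1/((-1188 + (3 - 6 + 4 + 10)) + 3071) = 1/((-1188 + 11) + 3071) = 1/(-1177 + 3071) = 1/1894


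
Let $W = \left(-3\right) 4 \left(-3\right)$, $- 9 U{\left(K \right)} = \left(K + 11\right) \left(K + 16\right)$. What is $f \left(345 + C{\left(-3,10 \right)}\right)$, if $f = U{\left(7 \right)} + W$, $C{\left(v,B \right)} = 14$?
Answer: $-3590$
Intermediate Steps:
$U{\left(K \right)} = - \frac{\left(11 + K\right) \left(16 + K\right)}{9}$ ($U{\left(K \right)} = - \frac{\left(K + 11\right) \left(K + 16\right)}{9} = - \frac{\left(11 + K\right) \left(16 + K\right)}{9}$)
$W = 36$ ($W = \left(-12\right) \left(-3\right) = 36$)
$f = -10$ ($f = \left(- \frac{176}{9} - 21 - \frac{7^{2}}{9}\right) + 36 = \left(- \frac{176}{9} - 21 - \frac{49}{9}\right) + 36 = -46 + 36 = -10$)
$f \left(345 + C{\left(-3,10 \right)}\right) = - 10 \left(345 + 14\right) = \left(-10\right) 359 = -3590$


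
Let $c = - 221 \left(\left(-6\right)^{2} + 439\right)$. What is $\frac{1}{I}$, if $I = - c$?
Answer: $\frac{1}{104975} \approx 9.5261 \cdot 10^{-6}$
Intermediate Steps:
$c = -104975$ ($c = - 221 \left(36 + 439\right) = \left(-221\right) 475 = -104975$)
$I = 104975$ ($I = \left(-1\right) \left(-104975\right) = 104975$)
$\frac{1}{I} = \frac{1}{104975}$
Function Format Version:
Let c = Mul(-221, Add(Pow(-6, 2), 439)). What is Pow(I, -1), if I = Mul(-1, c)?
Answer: Rational(1, 104975) ≈ 9.5261e-6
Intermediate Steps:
c = -104975 (c = Mul(-221, Add(36, 439)) = Mul(-221, 475) = -104975)
I = 104975 (I = Mul(-1, -104975) = 104975)
Pow(I, -1) = Pow(104975, -1) = Rational(1, 104975)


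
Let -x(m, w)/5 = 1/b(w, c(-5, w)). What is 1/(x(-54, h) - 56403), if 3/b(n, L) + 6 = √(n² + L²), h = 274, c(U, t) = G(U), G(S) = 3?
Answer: -507537/28619656916 + 15*√75085/28619656916 ≈ -1.7590e-5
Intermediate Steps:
c(U, t) = 3
b(n, L) = 3/(-6 + √(L² + n²)) (b(n, L) = 3/(-6 + √(n² + L²)) = 3/(-6 + √(L² + n²)))
x(m, w) = 10 - 5*√(9 + w²)/3 (x(m, w) = -(-10 + 5*√(3² + w²)/3) = -(-10 + 5*√(9 + w²)/3) = -5*(-2 + √(9 + w²)/3) = 10 - 5*√(9 + w²)/3)
1/(x(-54, h) - 56403) = 1/((10 - 5*√(9 + 274²)/3) - 56403) = 1/((10 - 5*√(9 + 75076)/3) - 56403) = 1/((10 - 5*√75085/3) - 56403) = 1/(-56393 - 5*√75085/3)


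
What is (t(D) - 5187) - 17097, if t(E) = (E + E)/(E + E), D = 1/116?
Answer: -22283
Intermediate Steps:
D = 1/116 ≈ 0.0086207
t(E) = 1 (t(E) = (2*E)/((2*E)) = (2*E)*(1/(2*E)) = 1)
(t(D) - 5187) - 17097 = (1 - 5187) - 17097 = -5186 - 17097 = -22283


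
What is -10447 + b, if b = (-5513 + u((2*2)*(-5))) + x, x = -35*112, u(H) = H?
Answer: -19900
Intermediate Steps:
x = -3920
b = -9453 (b = (-5513 + (2*2)*(-5)) - 3920 = (-5513 + 4*(-5)) - 3920 = (-5513 - 20) - 3920 = -5533 - 3920 = -9453)
-10447 + b = -10447 - 9453 = -19900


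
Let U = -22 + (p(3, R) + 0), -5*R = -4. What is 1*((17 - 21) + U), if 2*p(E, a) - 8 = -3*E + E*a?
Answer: -253/10 ≈ -25.300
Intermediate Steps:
R = 4/5 (R = -1/5*(-4) = 4/5 ≈ 0.80000)
p(E, a) = 4 - 3*E/2 + E*a/2 (p(E, a) = 4 + (-3*E + E*a)/2 = 4 + (-3*E/2 + E*a/2) = 4 - 3*E/2 + E*a/2)
U = -213/10 (U = -22 + ((4 - 3/2*3 + (1/2)*3*(4/5)) + 0) = -22 + ((4 - 9/2 + 6/5) + 0) = -22 + (7/10 + 0) = -22 + 7/10 = -213/10 ≈ -21.300)
1*((17 - 21) + U) = 1*((17 - 21) - 213/10) = 1*(-4 - 213/10) = 1*(-253/10) = -253/10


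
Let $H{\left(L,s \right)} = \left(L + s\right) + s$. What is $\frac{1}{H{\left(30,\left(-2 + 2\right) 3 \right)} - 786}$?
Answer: $- \frac{1}{756} \approx -0.0013228$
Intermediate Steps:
$H{\left(L,s \right)} = L + 2 s$
$\frac{1}{H{\left(30,\left(-2 + 2\right) 3 \right)} - 786} = \frac{1}{\left(30 + 2 \left(-2 + 2\right) 3\right) - 786} = \frac{1}{\left(30 + 2 \cdot 0 \cdot 3\right) - 786} = \frac{1}{\left(30 + 2 \cdot 0\right) - 786} = \frac{1}{\left(30 + 0\right) - 786} = \frac{1}{30 - 786} = \frac{1}{-756} = - \frac{1}{756}$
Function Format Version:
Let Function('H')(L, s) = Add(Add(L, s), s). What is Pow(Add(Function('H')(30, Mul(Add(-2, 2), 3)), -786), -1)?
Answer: Rational(-1, 756) ≈ -0.0013228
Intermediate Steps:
Function('H')(L, s) = Add(L, Mul(2, s))
Pow(Add(Function('H')(30, Mul(Add(-2, 2), 3)), -786), -1) = Pow(Add(Add(30, Mul(2, Mul(Add(-2, 2), 3))), -786), -1) = Pow(Add(Add(30, Mul(2, Mul(0, 3))), -786), -1) = Pow(Add(Add(30, Mul(2, 0)), -786), -1) = Pow(Add(Add(30, 0), -786), -1) = Pow(Add(30, -786), -1) = Pow(-756, -1) = Rational(-1, 756)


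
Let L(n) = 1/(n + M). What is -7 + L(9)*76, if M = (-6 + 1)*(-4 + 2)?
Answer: -3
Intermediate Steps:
M = 10 (M = -5*(-2) = 10)
L(n) = 1/(10 + n) (L(n) = 1/(n + 10) = 1/(10 + n))
-7 + L(9)*76 = -7 + 76/(10 + 9) = -7 + 76/19 = -7 + (1/19)*76 = -7 + 4 = -3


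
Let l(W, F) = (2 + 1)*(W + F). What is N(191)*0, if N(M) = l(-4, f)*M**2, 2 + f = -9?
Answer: 0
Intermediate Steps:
f = -11 (f = -2 - 9 = -11)
l(W, F) = 3*F + 3*W (l(W, F) = 3*(F + W) = 3*F + 3*W)
N(M) = -45*M**2 (N(M) = (3*(-11) + 3*(-4))*M**2 = (-33 - 12)*M**2 = -45*M**2)
N(191)*0 = -45*191**2*0 = -45*36481*0 = -1641645*0 = 0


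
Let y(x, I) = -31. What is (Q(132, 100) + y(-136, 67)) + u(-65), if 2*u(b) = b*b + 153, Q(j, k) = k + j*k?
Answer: 15458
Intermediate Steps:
u(b) = 153/2 + b²/2 (u(b) = (b*b + 153)/2 = (b² + 153)/2 = (153 + b²)/2 = 153/2 + b²/2)
(Q(132, 100) + y(-136, 67)) + u(-65) = (100*(1 + 132) - 31) + (153/2 + (½)*(-65)²) = (100*133 - 31) + (153/2 + (½)*4225) = (13300 - 31) + (153/2 + 4225/2) = 13269 + 2189 = 15458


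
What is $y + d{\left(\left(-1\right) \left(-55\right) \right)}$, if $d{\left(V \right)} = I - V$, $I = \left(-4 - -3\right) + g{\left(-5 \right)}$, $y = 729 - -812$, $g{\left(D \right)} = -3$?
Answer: $1482$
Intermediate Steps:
$y = 1541$ ($y = 729 + 812 = 1541$)
$I = -4$ ($I = \left(-4 - -3\right) - 3 = \left(-4 + \left(-6 + 9\right)\right) - 3 = \left(-4 + 3\right) - 3 = -1 - 3 = -4$)
$d{\left(V \right)} = -4 - V$
$y + d{\left(\left(-1\right) \left(-55\right) \right)} = 1541 - \left(4 - -55\right) = 1541 - 59 = 1482$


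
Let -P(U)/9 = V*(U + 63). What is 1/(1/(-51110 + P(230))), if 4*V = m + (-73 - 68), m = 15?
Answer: 63911/2 ≈ 31956.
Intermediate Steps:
V = -63/2 (V = (15 + (-73 - 68))/4 = (15 - 141)/4 = (¼)*(-126) = -63/2 ≈ -31.500)
P(U) = 35721/2 + 567*U/2 (P(U) = -(-567)*(U + 63)/2 = -(-567)*(63 + U)/2 = -9*(-3969/2 - 63*U/2) = 35721/2 + 567*U/2)
1/(1/(-51110 + P(230))) = 1/(1/(-51110 + (35721/2 + (567/2)*230))) = 1/(1/(-51110 + (35721/2 + 65205))) = 1/(1/(-51110 + 166131/2)) = 1/(1/(63911/2)) = 1/(2/63911) = 63911/2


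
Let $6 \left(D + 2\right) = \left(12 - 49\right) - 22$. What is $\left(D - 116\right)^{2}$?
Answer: $\frac{588289}{36} \approx 16341.0$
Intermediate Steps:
$D = - \frac{71}{6}$ ($D = -2 + \frac{\left(12 - 49\right) - 22}{6} = -2 + \frac{-37 - 22}{6} = -2 + \frac{1}{6} \left(-59\right) = -2 - \frac{59}{6} = - \frac{71}{6} \approx -11.833$)
$\left(D - 116\right)^{2} = \left(- \frac{71}{6} - 116\right)^{2} = \left(- \frac{767}{6}\right)^{2} = \frac{588289}{36}$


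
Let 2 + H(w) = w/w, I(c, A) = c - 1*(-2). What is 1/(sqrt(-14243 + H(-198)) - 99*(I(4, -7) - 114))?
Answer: -I/(-10692*I + 2*sqrt(3561)) ≈ 9.3516e-5 - 1.0439e-6*I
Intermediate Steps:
I(c, A) = 2 + c (I(c, A) = c + 2 = 2 + c)
H(w) = -1 (H(w) = -2 + w/w = -2 + 1 = -1)
1/(sqrt(-14243 + H(-198)) - 99*(I(4, -7) - 114)) = 1/(sqrt(-14243 - 1) - 99*((2 + 4) - 114)) = 1/(sqrt(-14244) - 99*(6 - 114)) = 1/(2*I*sqrt(3561) - 99*(-108)) = 1/(2*I*sqrt(3561) + 10692) = 1/(10692 + 2*I*sqrt(3561))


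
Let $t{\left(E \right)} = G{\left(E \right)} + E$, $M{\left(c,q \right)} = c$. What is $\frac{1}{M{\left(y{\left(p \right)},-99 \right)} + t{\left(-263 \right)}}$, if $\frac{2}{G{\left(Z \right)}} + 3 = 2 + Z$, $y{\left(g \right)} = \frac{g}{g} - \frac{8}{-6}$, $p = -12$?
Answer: $- \frac{132}{34409} \approx -0.0038362$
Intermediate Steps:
$y{\left(g \right)} = \frac{7}{3}$ ($y{\left(g \right)} = 1 - - \frac{4}{3} = 1 + \frac{4}{3} = \frac{7}{3}$)
$G{\left(Z \right)} = \frac{2}{-1 + Z}$ ($G{\left(Z \right)} = \frac{2}{-3 + \left(2 + Z\right)} = \frac{2}{-1 + Z}$)
$t{\left(E \right)} = E + \frac{2}{-1 + E}$ ($t{\left(E \right)} = \frac{2}{-1 + E} + E = E + \frac{2}{-1 + E}$)
$\frac{1}{M{\left(y{\left(p \right)},-99 \right)} + t{\left(-263 \right)}} = \frac{1}{\frac{7}{3} + \frac{2 - 263 \left(-1 - 263\right)}{-1 - 263}} = \frac{1}{\frac{7}{3} + \frac{2 - -69432}{-264}} = \frac{1}{\frac{7}{3} - \frac{2 + 69432}{264}} = \frac{1}{\frac{7}{3} - \frac{34717}{132}} = \frac{1}{- \frac{34409}{132}} = - \frac{132}{34409}$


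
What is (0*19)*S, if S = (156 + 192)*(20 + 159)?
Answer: 0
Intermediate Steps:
S = 62292 (S = 348*179 = 62292)
(0*19)*S = (0*19)*62292 = 0*62292 = 0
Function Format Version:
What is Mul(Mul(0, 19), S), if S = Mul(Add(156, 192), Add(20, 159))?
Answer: 0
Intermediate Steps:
S = 62292 (S = Mul(348, 179) = 62292)
Mul(Mul(0, 19), S) = Mul(Mul(0, 19), 62292) = Mul(0, 62292) = 0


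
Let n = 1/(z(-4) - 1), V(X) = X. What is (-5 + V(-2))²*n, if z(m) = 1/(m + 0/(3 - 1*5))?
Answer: -196/5 ≈ -39.200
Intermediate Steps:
z(m) = 1/m (z(m) = 1/(m + 0/(3 - 5)) = 1/(m + 0/(-2)) = 1/(m + 0*(-½)) = 1/(m + 0) = 1/m)
n = -⅘ (n = 1/(1/(-4) - 1) = 1/(-¼ - 1) = 1/(-5/4) = -⅘ ≈ -0.80000)
(-5 + V(-2))²*n = (-5 - 2)²*(-⅘) = (-7)²*(-⅘) = 49*(-⅘) = -196/5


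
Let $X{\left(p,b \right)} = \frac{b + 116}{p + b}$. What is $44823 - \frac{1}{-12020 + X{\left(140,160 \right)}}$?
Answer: $\frac{13468280596}{300477} \approx 44823.0$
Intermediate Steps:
$X{\left(p,b \right)} = \frac{116 + b}{b + p}$
$44823 - \frac{1}{-12020 + X{\left(140,160 \right)}} = 44823 - \frac{1}{-12020 + \frac{116 + 160}{160 + 140}} = 44823 - \frac{1}{-12020 + \frac{1}{300} \cdot 276} = 44823 - \frac{1}{-12020 + \frac{23}{25}} = 44823 - \frac{1}{- \frac{300477}{25}} = 44823 - - \frac{25}{300477} = 44823 + \frac{25}{300477} = \frac{13468280596}{300477}$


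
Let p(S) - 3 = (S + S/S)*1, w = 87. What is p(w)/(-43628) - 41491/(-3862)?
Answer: 69608381/6480436 ≈ 10.741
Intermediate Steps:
p(S) = 4 + S (p(S) = 3 + (S + S/S)*1 = 3 + (S + 1)*1 = 3 + (1 + S)*1 = 3 + (1 + S) = 4 + S)
p(w)/(-43628) - 41491/(-3862) = (4 + 87)/(-43628) - 41491/(-3862) = 91*(-1/43628) - 41491*(-1/3862) = -7/3356 + 41491/3862 = 69608381/6480436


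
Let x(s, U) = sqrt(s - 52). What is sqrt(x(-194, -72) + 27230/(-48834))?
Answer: sqrt(-36937495 + 66243321*I*sqrt(246))/8139 ≈ 2.7511 + 2.8506*I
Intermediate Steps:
x(s, U) = sqrt(-52 + s)
sqrt(x(-194, -72) + 27230/(-48834)) = sqrt(sqrt(-52 - 194) + 27230/(-48834)) = sqrt(sqrt(-246) + 27230*(-1/48834)) = sqrt(I*sqrt(246) - 13615/24417) = sqrt(-13615/24417 + I*sqrt(246))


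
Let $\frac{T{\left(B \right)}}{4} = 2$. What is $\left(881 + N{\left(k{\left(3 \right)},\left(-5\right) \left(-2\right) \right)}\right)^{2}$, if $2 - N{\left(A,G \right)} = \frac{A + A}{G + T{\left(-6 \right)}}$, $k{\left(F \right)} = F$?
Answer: $\frac{7011904}{9} \approx 7.791 \cdot 10^{5}$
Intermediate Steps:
$T{\left(B \right)} = 8$ ($T{\left(B \right)} = 4 \cdot 2 = 8$)
$N{\left(A,G \right)} = 2 - \frac{2 A}{8 + G}$ ($N{\left(A,G \right)} = 2 - \frac{A + A}{G + 8} = 2 - \frac{2 A}{8 + G}$)
$\left(881 + N{\left(k{\left(3 \right)},\left(-5\right) \left(-2\right) \right)}\right)^{2} = \left(881 + \frac{2 \left(8 - -10 - 3\right)}{8 - -10}\right)^{2} = \left(881 + \frac{2 \left(8 + 10 - 3\right)}{8 + 10}\right)^{2} = \left(881 + 2 \cdot \frac{1}{18} \cdot 15\right)^{2} = \left(881 + \frac{5}{3}\right)^{2} = \left(\frac{2648}{3}\right)^{2} = \frac{7011904}{9}$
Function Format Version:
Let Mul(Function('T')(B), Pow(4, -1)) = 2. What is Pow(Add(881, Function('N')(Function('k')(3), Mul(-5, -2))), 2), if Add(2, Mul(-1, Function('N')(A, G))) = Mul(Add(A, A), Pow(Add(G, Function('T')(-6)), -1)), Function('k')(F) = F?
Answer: Rational(7011904, 9) ≈ 7.7910e+5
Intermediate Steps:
Function('T')(B) = 8 (Function('T')(B) = Mul(4, 2) = 8)
Function('N')(A, G) = Add(2, Mul(-2, A, Pow(Add(8, G), -1))) (Function('N')(A, G) = Add(2, Mul(-1, Mul(Add(A, A), Pow(Add(G, 8), -1)))) = Add(2, Mul(-1, Mul(Mul(2, A), Pow(Add(8, G), -1)))) = Add(2, Mul(-1, Mul(2, A, Pow(Add(8, G), -1)))) = Add(2, Mul(-2, A, Pow(Add(8, G), -1))))
Pow(Add(881, Function('N')(Function('k')(3), Mul(-5, -2))), 2) = Pow(Add(881, Mul(2, Pow(Add(8, Mul(-5, -2)), -1), Add(8, Mul(-5, -2), Mul(-1, 3)))), 2) = Pow(Add(881, Mul(2, Pow(Add(8, 10), -1), Add(8, 10, -3))), 2) = Pow(Add(881, Mul(2, Pow(18, -1), 15)), 2) = Pow(Add(881, Mul(2, Rational(1, 18), 15)), 2) = Pow(Add(881, Rational(5, 3)), 2) = Pow(Rational(2648, 3), 2) = Rational(7011904, 9)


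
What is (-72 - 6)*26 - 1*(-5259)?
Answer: 3231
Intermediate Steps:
(-72 - 6)*26 - 1*(-5259) = -78*26 + 5259 = -2028 + 5259 = 3231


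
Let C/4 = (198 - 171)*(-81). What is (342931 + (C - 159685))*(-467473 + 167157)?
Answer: -52404541368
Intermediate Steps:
C = -8748 (C = 4*((198 - 171)*(-81)) = 4*(27*(-81)) = 4*(-2187) = -8748)
(342931 + (C - 159685))*(-467473 + 167157) = (342931 + (-8748 - 159685))*(-467473 + 167157) = (342931 - 168433)*(-300316) = 174498*(-300316) = -52404541368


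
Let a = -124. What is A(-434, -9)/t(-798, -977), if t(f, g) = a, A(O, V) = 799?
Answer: -799/124 ≈ -6.4436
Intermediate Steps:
t(f, g) = -124
A(-434, -9)/t(-798, -977) = 799/(-124) = 799*(-1/124) = -799/124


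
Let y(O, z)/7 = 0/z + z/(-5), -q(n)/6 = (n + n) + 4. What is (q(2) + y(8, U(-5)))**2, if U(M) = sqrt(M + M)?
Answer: 11422/5 + 672*I*sqrt(10)/5 ≈ 2284.4 + 425.01*I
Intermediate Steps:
U(M) = sqrt(2)*sqrt(M) (U(M) = sqrt(2*M) = sqrt(2)*sqrt(M))
q(n) = -24 - 12*n (q(n) = -6*((n + n) + 4) = -6*(2*n + 4) = -6*(4 + 2*n) = -24 - 12*n)
y(O, z) = -7*z/5 (y(O, z) = 7*(0/z + z/(-5)) = 7*(0 + z*(-1/5)) = 7*(0 - z/5) = 7*(-z/5) = -7*z/5)
(q(2) + y(8, U(-5)))**2 = ((-24 - 12*2) - 7*sqrt(2)*sqrt(-5)/5)**2 = ((-24 - 24) - 7*sqrt(2)*I*sqrt(5)/5)**2 = (-48 - 7*I*sqrt(10)/5)**2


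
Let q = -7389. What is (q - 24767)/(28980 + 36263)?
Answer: -32156/65243 ≈ -0.49287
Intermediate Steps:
(q - 24767)/(28980 + 36263) = (-7389 - 24767)/(28980 + 36263) = -32156/65243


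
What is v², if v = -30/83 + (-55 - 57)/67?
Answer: 127825636/30924721 ≈ 4.1334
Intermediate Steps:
v = -11306/5561 (v = -30*1/83 - 112*1/67 = -30/83 - 112/67 = -11306/5561 ≈ -2.0331)
v² = (-11306/5561)² = 127825636/30924721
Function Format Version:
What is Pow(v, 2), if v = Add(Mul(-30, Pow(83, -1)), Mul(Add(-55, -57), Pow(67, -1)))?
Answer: Rational(127825636, 30924721) ≈ 4.1334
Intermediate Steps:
v = Rational(-11306, 5561) (v = Add(Mul(-30, Rational(1, 83)), Mul(-112, Rational(1, 67))) = Add(Rational(-30, 83), Rational(-112, 67)) = Rational(-11306, 5561) ≈ -2.0331)
Pow(v, 2) = Pow(Rational(-11306, 5561), 2) = Rational(127825636, 30924721)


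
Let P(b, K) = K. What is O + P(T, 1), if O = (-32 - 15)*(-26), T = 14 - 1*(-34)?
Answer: 1223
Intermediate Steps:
T = 48 (T = 14 + 34 = 48)
O = 1222 (O = -47*(-26) = 1222)
O + P(T, 1) = 1222 + 1 = 1223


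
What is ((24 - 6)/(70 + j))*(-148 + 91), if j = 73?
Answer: -1026/143 ≈ -7.1748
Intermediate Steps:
((24 - 6)/(70 + j))*(-148 + 91) = ((24 - 6)/(70 + 73))*(-148 + 91) = (18/143)*(-57) = -1026/143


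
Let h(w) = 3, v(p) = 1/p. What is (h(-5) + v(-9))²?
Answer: 676/81 ≈ 8.3457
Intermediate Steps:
(h(-5) + v(-9))² = (3 + 1/(-9))² = (3 - ⅑)² = (26/9)² = 676/81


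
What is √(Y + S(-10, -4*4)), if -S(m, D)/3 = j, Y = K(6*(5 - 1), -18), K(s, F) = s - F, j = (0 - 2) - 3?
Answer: √57 ≈ 7.5498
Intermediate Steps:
j = -5 (j = -2 - 3 = -5)
Y = 42 (Y = 6*(5 - 1) - 1*(-18) = 6*4 + 18 = 24 + 18 = 42)
S(m, D) = 15 (S(m, D) = -3*(-5) = 15)
√(Y + S(-10, -4*4)) = √(42 + 15) = √57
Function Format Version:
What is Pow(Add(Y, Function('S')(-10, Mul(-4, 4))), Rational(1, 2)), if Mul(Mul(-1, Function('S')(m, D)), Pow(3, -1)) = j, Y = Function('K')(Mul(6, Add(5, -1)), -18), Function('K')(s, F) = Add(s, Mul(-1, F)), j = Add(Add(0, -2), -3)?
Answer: Pow(57, Rational(1, 2)) ≈ 7.5498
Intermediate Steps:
j = -5 (j = Add(-2, -3) = -5)
Y = 42 (Y = Add(Mul(6, Add(5, -1)), Mul(-1, -18)) = Add(Mul(6, 4), 18) = Add(24, 18) = 42)
Function('S')(m, D) = 15 (Function('S')(m, D) = Mul(-3, -5) = 15)
Pow(Add(Y, Function('S')(-10, Mul(-4, 4))), Rational(1, 2)) = Pow(Add(42, 15), Rational(1, 2)) = Pow(57, Rational(1, 2))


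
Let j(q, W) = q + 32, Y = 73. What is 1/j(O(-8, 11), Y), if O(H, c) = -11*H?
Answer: 1/120 ≈ 0.0083333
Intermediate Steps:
j(q, W) = 32 + q
1/j(O(-8, 11), Y) = 1/(32 - 11*(-8)) = 1/(32 + 88) = 1/120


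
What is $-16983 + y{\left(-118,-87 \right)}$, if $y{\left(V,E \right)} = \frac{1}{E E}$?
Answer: $- \frac{128544326}{7569} \approx -16983.0$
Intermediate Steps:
$y{\left(V,E \right)} = \frac{1}{E^{2}}$
$-16983 + y{\left(-118,-87 \right)} = -16983 + \frac{1}{7569} = - \frac{128544326}{7569}$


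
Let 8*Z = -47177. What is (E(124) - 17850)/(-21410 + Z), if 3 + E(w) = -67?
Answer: 143360/218457 ≈ 0.65624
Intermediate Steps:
Z = -47177/8 (Z = (⅛)*(-47177) = -47177/8 ≈ -5897.1)
E(w) = -70 (E(w) = -3 - 67 = -70)
(E(124) - 17850)/(-21410 + Z) = (-70 - 17850)/(-21410 - 47177/8) = -17920/(-218457/8) = -17920*(-8/218457) = 143360/218457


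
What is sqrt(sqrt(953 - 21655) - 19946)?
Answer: sqrt(-19946 + I*sqrt(20702)) ≈ 0.5094 + 141.23*I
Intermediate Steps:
sqrt(sqrt(953 - 21655) - 19946) = sqrt(sqrt(-20702) - 19946) = sqrt(I*sqrt(20702) - 19946) = sqrt(-19946 + I*sqrt(20702))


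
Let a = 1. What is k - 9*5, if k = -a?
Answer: -46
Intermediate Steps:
k = -1 (k = -1*1 = -1)
k - 9*5 = -1 - 9*5 = -1 - 45 = -46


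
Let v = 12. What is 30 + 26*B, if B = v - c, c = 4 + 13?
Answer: -100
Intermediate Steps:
c = 17
B = -5 (B = 12 - 1*17 = 12 - 17 = -5)
30 + 26*B = 30 + 26*(-5) = 30 - 130 = -100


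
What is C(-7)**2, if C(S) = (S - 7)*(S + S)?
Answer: 38416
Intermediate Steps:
C(S) = 2*S*(-7 + S) (C(S) = (-7 + S)*(2*S) = 2*S*(-7 + S))
C(-7)**2 = (2*(-7)*(-7 - 7))**2 = (2*(-7)*(-14))**2 = 196**2 = 38416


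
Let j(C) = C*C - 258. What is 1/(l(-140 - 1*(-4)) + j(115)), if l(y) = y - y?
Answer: 1/12967 ≈ 7.7119e-5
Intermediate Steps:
j(C) = -258 + C² (j(C) = C² - 258 = -258 + C²)
l(y) = 0
1/(l(-140 - 1*(-4)) + j(115)) = 1/(0 + (-258 + 115²)) = 1/(0 + (-258 + 13225)) = 1/(0 + 12967) = 1/12967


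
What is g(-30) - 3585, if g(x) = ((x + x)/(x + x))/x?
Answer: -107551/30 ≈ -3585.0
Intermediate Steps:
g(x) = 1/x (g(x) = ((2*x)/((2*x)))/x = ((2*x)*(1/(2*x)))/x = 1/x)
g(-30) - 3585 = 1/(-30) - 3585 = -1/30 - 3585 = -107551/30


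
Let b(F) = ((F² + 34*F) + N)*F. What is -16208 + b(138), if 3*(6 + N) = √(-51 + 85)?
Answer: 3258532 + 46*√34 ≈ 3.2588e+6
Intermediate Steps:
N = -6 + √34/3 (N = -6 + √(-51 + 85)/3 = -6 + √34/3 ≈ -4.0564)
b(F) = F*(-6 + F² + 34*F + √34/3) (b(F) = ((F² + 34*F) + (-6 + √34/3))*F = (-6 + F² + 34*F + √34/3)*F = F*(-6 + F² + 34*F + √34/3))
-16208 + b(138) = -16208 + (⅓)*138*(-18 + √34 + 3*138² + 102*138) = -16208 + (⅓)*138*(-18 + √34 + 3*19044 + 14076) = -16208 + (⅓)*138*(-18 + √34 + 57132 + 14076) = -16208 + (⅓)*138*(71190 + √34) = -16208 + (3274740 + 46*√34) = 3258532 + 46*√34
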